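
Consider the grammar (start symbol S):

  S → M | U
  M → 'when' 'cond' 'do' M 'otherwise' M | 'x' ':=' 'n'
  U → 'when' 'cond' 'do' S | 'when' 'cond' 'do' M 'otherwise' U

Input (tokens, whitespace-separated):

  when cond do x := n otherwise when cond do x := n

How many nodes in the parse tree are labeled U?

2

[S [U when cond do [M x := n] otherwise [U when cond do [S [M x := n]]]]]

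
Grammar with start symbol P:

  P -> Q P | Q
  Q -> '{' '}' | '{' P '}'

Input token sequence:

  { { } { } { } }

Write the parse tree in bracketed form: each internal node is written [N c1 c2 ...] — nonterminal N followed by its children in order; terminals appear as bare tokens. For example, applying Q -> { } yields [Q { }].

[P [Q { [P [Q { }] [P [Q { }] [P [Q { }]]]] }]]

P
Q
{ P }
{ Q P }
{ { } P }
{ { } Q P }
{ { } { } P }
{ { } { } Q }
{ { } { } { } }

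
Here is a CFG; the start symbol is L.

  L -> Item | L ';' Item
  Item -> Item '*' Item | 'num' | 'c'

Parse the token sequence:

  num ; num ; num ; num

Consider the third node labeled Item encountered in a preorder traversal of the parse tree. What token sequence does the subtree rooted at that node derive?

num

[L [L [L [L [Item num]] ; [Item num]] ; [Item num]] ; [Item num]]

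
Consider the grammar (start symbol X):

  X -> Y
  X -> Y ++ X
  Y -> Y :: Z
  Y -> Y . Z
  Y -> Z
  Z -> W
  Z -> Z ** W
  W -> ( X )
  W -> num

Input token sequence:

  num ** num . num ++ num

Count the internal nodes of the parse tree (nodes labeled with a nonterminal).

[X [Y [Y [Z [Z [W num]] ** [W num]]] . [Z [W num]]] ++ [X [Y [Z [W num]]]]]

13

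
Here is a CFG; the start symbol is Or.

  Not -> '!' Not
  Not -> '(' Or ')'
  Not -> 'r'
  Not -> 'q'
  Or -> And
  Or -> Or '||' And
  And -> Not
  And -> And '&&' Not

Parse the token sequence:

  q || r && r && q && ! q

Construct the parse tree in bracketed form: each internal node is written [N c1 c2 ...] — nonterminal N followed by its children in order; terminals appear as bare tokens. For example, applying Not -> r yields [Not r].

[Or [Or [And [Not q]]] || [And [And [And [And [Not r]] && [Not r]] && [Not q]] && [Not ! [Not q]]]]

Or
Or || And
And || And
Not || And
q || And
q || And && Not
q || And && Not && Not
q || And && Not && Not && Not
q || Not && Not && Not && Not
q || r && Not && Not && Not
q || r && r && Not && Not
q || r && r && q && Not
q || r && r && q && ! Not
q || r && r && q && ! q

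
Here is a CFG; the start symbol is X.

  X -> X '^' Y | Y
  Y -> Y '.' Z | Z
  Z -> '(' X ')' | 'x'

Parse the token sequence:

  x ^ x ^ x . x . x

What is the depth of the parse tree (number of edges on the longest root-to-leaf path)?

5

[X [X [X [Y [Z x]]] ^ [Y [Z x]]] ^ [Y [Y [Y [Z x]] . [Z x]] . [Z x]]]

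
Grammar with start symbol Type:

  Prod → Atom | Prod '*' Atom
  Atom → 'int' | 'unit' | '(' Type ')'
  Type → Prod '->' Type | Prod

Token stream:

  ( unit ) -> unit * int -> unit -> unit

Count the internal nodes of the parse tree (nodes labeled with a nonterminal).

17

[Type [Prod [Atom ( [Type [Prod [Atom unit]]] )]] -> [Type [Prod [Prod [Atom unit]] * [Atom int]] -> [Type [Prod [Atom unit]] -> [Type [Prod [Atom unit]]]]]]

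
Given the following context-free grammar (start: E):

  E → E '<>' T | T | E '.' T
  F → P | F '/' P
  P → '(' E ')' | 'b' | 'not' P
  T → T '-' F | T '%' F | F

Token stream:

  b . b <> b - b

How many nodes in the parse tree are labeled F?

[E [E [E [T [F [P b]]]] . [T [F [P b]]]] <> [T [T [F [P b]]] - [F [P b]]]]

4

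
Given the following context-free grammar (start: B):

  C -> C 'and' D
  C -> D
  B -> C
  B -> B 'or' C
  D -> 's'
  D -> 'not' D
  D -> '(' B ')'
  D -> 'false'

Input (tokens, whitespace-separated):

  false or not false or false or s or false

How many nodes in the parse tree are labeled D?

[B [B [B [B [B [C [D false]]] or [C [D not [D false]]]] or [C [D false]]] or [C [D s]]] or [C [D false]]]

6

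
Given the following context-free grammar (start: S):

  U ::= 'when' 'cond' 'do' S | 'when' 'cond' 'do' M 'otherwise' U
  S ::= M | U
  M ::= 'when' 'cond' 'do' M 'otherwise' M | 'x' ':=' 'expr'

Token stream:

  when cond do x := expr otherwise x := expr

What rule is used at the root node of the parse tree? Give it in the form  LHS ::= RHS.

S ::= M

[S [M when cond do [M x := expr] otherwise [M x := expr]]]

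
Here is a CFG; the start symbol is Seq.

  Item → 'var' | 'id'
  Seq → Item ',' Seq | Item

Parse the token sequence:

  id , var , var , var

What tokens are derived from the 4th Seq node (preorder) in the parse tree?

[Seq [Item id] , [Seq [Item var] , [Seq [Item var] , [Seq [Item var]]]]]

var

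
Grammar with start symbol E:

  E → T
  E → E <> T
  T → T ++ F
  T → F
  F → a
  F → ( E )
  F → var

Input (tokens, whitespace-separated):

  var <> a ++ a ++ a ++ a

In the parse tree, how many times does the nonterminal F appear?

5

[E [E [T [F var]]] <> [T [T [T [T [F a]] ++ [F a]] ++ [F a]] ++ [F a]]]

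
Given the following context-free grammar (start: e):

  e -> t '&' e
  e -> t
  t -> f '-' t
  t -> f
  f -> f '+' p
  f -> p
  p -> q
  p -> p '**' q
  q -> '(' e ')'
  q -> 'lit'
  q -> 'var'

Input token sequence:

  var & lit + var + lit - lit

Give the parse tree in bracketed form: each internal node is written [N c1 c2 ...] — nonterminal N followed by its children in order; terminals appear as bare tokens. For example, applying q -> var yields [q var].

[e [t [f [p [q var]]]] & [e [t [f [f [f [p [q lit]]] + [p [q var]]] + [p [q lit]]] - [t [f [p [q lit]]]]]]]

e
t & e
f & e
p & e
q & e
var & e
var & t
var & f - t
var & f + p - t
var & f + p + p - t
var & p + p + p - t
var & q + p + p - t
var & lit + p + p - t
var & lit + q + p - t
var & lit + var + p - t
var & lit + var + q - t
var & lit + var + lit - t
var & lit + var + lit - f
var & lit + var + lit - p
var & lit + var + lit - q
var & lit + var + lit - lit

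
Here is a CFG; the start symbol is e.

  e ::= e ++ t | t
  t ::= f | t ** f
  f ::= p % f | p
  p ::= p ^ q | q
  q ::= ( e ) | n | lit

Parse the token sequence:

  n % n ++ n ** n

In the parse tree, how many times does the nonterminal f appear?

[e [e [t [f [p [q n]] % [f [p [q n]]]]]] ++ [t [t [f [p [q n]]]] ** [f [p [q n]]]]]

4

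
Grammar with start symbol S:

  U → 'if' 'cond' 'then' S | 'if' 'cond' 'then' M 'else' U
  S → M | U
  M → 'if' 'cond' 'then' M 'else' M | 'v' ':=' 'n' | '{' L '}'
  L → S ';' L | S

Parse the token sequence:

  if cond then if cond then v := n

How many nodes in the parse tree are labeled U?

[S [U if cond then [S [U if cond then [S [M v := n]]]]]]

2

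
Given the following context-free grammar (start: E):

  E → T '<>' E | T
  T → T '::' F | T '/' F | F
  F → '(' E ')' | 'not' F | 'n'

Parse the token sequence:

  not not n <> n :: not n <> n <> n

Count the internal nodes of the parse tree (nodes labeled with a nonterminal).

17

[E [T [F not [F not [F n]]]] <> [E [T [T [F n]] :: [F not [F n]]] <> [E [T [F n]] <> [E [T [F n]]]]]]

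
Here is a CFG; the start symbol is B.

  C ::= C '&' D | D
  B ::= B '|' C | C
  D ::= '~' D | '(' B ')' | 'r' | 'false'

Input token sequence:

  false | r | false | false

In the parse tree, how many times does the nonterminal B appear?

[B [B [B [B [C [D false]]] | [C [D r]]] | [C [D false]]] | [C [D false]]]

4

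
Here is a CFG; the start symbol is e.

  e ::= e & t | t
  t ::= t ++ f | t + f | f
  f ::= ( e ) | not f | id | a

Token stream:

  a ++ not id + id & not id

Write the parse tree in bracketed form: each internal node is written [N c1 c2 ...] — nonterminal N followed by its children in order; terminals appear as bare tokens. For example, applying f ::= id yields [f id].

e
e & t
t & t
t + f & t
t ++ f + f & t
f ++ f + f & t
a ++ f + f & t
a ++ not f + f & t
a ++ not id + f & t
a ++ not id + id & t
a ++ not id + id & f
a ++ not id + id & not f
a ++ not id + id & not id

[e [e [t [t [t [f a]] ++ [f not [f id]]] + [f id]]] & [t [f not [f id]]]]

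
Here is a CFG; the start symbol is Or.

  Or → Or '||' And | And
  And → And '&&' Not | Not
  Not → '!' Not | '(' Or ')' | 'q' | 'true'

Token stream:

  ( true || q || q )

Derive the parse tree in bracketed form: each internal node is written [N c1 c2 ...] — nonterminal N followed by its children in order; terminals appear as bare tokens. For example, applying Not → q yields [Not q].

[Or [And [Not ( [Or [Or [Or [And [Not true]]] || [And [Not q]]] || [And [Not q]]] )]]]

Or
And
Not
( Or )
( Or || And )
( Or || And || And )
( And || And || And )
( Not || And || And )
( true || And || And )
( true || Not || And )
( true || q || And )
( true || q || Not )
( true || q || q )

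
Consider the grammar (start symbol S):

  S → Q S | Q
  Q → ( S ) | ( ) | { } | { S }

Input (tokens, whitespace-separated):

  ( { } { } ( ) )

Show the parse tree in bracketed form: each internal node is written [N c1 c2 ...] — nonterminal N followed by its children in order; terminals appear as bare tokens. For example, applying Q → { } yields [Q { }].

S
Q
( S )
( Q S )
( { } S )
( { } Q S )
( { } { } S )
( { } { } Q )
( { } { } ( ) )

[S [Q ( [S [Q { }] [S [Q { }] [S [Q ( )]]]] )]]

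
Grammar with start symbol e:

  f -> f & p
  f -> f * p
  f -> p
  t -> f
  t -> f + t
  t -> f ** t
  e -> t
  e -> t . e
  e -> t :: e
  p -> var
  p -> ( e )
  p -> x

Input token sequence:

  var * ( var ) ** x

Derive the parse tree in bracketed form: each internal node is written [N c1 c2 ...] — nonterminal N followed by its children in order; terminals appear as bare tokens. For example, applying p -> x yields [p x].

[e [t [f [f [p var]] * [p ( [e [t [f [p var]]]] )]] ** [t [f [p x]]]]]

e
t
f ** t
f * p ** t
p * p ** t
var * p ** t
var * ( e ) ** t
var * ( t ) ** t
var * ( f ) ** t
var * ( p ) ** t
var * ( var ) ** t
var * ( var ) ** f
var * ( var ) ** p
var * ( var ) ** x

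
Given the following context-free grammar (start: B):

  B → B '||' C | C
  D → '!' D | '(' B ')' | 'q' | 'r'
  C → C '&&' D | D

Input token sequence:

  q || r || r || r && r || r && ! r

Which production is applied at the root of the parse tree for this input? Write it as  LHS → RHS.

B → B '||' C

[B [B [B [B [B [C [D q]]] || [C [D r]]] || [C [D r]]] || [C [C [D r]] && [D r]]] || [C [C [D r]] && [D ! [D r]]]]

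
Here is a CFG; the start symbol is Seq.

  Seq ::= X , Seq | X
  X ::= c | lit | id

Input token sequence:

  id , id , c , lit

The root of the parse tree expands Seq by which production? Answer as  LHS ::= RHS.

Seq ::= X , Seq

[Seq [X id] , [Seq [X id] , [Seq [X c] , [Seq [X lit]]]]]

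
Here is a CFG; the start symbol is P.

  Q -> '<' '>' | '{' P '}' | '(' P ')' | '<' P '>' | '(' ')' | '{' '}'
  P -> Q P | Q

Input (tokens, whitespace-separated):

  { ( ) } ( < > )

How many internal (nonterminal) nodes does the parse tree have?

8

[P [Q { [P [Q ( )]] }] [P [Q ( [P [Q < >]] )]]]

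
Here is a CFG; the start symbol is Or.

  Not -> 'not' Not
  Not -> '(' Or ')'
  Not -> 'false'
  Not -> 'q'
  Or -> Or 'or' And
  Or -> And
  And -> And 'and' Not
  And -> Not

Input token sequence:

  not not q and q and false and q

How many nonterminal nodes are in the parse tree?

11

[Or [And [And [And [And [Not not [Not not [Not q]]]] and [Not q]] and [Not false]] and [Not q]]]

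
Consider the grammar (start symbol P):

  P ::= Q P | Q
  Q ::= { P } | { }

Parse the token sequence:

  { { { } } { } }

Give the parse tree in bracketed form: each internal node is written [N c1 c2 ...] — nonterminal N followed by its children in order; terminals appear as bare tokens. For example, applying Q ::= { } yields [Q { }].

[P [Q { [P [Q { [P [Q { }]] }] [P [Q { }]]] }]]

P
Q
{ P }
{ Q P }
{ { P } P }
{ { Q } P }
{ { { } } P }
{ { { } } Q }
{ { { } } { } }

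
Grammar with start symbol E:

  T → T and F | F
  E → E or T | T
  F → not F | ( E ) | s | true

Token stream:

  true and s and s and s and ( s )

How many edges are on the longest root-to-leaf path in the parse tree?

[E [T [T [T [T [T [F true]] and [F s]] and [F s]] and [F s]] and [F ( [E [T [F s]]] )]]]

7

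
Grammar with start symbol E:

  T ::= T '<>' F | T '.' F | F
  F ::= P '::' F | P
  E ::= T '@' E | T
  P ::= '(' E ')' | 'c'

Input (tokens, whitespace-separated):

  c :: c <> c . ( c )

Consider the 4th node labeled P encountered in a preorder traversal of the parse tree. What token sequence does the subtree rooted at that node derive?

( c )

[E [T [T [T [F [P c] :: [F [P c]]]] <> [F [P c]]] . [F [P ( [E [T [F [P c]]]] )]]]]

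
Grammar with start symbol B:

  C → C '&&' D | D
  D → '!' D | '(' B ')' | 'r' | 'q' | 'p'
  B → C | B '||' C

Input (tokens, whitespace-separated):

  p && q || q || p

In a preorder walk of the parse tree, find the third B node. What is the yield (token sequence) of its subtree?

p && q

[B [B [B [C [C [D p]] && [D q]]] || [C [D q]]] || [C [D p]]]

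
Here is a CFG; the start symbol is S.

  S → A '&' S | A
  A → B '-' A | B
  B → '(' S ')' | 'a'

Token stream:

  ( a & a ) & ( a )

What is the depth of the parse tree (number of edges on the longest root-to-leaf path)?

[S [A [B ( [S [A [B a]] & [S [A [B a]]]] )]] & [S [A [B ( [S [A [B a]]] )]]]]

7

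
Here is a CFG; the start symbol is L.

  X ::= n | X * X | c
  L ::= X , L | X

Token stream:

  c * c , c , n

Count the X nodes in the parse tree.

[L [X [X c] * [X c]] , [L [X c] , [L [X n]]]]

5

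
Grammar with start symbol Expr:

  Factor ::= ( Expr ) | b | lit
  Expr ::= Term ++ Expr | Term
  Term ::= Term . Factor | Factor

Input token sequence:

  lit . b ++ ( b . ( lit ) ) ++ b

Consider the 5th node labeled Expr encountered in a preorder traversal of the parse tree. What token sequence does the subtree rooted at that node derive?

b

[Expr [Term [Term [Factor lit]] . [Factor b]] ++ [Expr [Term [Factor ( [Expr [Term [Term [Factor b]] . [Factor ( [Expr [Term [Factor lit]]] )]]] )]] ++ [Expr [Term [Factor b]]]]]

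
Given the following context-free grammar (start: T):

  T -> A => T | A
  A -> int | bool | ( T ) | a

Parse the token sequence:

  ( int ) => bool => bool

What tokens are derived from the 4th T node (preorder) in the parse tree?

bool

[T [A ( [T [A int]] )] => [T [A bool] => [T [A bool]]]]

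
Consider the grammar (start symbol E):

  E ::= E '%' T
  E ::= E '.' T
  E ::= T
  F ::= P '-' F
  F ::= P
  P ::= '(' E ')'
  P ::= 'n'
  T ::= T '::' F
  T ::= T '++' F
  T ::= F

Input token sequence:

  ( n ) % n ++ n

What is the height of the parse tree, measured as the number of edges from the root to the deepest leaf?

[E [E [T [F [P ( [E [T [F [P n]]]] )]]]] % [T [T [F [P n]]] ++ [F [P n]]]]

9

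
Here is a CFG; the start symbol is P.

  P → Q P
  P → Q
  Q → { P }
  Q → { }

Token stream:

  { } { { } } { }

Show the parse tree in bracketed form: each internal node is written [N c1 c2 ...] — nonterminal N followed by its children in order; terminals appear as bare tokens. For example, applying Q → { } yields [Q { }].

P
Q P
{ } P
{ } Q P
{ } { P } P
{ } { Q } P
{ } { { } } P
{ } { { } } Q
{ } { { } } { }

[P [Q { }] [P [Q { [P [Q { }]] }] [P [Q { }]]]]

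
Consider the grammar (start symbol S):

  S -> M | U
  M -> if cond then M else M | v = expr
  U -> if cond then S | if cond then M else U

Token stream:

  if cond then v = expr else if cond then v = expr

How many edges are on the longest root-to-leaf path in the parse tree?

[S [U if cond then [M v = expr] else [U if cond then [S [M v = expr]]]]]

5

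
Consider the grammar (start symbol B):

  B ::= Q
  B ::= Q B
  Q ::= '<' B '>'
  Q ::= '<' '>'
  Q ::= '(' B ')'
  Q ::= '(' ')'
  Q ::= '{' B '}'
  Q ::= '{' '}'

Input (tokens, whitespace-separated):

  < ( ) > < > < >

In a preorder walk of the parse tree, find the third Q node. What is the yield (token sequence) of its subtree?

< >

[B [Q < [B [Q ( )]] >] [B [Q < >] [B [Q < >]]]]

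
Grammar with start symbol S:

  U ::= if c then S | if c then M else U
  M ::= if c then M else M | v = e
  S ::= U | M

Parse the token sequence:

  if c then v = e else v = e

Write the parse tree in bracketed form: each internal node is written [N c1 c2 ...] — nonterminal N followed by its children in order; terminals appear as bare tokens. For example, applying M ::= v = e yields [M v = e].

[S [M if c then [M v = e] else [M v = e]]]

S
M
if c then M else M
if c then v = e else M
if c then v = e else v = e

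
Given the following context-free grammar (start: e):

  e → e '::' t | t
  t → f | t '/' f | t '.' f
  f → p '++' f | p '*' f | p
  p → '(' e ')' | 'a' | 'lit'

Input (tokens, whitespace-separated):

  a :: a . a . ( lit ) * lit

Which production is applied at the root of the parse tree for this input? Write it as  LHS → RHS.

e → e '::' t

[e [e [t [f [p a]]]] :: [t [t [t [f [p a]]] . [f [p a]]] . [f [p ( [e [t [f [p lit]]]] )] * [f [p lit]]]]]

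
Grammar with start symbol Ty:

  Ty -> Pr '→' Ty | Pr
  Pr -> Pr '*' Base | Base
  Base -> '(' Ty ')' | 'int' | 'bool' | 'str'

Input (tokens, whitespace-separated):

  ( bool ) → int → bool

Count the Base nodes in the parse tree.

4

[Ty [Pr [Base ( [Ty [Pr [Base bool]]] )]] → [Ty [Pr [Base int]] → [Ty [Pr [Base bool]]]]]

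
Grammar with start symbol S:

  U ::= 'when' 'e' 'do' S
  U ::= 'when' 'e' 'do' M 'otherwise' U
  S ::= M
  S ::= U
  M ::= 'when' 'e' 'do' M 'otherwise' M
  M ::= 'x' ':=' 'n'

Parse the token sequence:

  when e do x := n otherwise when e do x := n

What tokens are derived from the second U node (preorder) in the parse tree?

when e do x := n

[S [U when e do [M x := n] otherwise [U when e do [S [M x := n]]]]]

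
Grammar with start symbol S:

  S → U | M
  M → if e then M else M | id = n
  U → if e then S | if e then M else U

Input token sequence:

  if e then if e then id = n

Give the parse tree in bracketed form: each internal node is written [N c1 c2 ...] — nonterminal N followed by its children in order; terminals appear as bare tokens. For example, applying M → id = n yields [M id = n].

[S [U if e then [S [U if e then [S [M id = n]]]]]]

S
U
if e then S
if e then U
if e then if e then S
if e then if e then M
if e then if e then id = n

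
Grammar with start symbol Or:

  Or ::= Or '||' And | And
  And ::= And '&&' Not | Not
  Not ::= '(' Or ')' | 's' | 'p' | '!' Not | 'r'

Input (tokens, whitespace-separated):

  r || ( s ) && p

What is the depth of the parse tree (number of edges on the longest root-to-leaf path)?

[Or [Or [And [Not r]]] || [And [And [Not ( [Or [And [Not s]]] )]] && [Not p]]]

7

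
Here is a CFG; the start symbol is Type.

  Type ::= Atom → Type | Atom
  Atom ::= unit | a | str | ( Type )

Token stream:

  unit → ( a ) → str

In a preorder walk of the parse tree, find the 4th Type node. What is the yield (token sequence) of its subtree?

str

[Type [Atom unit] → [Type [Atom ( [Type [Atom a]] )] → [Type [Atom str]]]]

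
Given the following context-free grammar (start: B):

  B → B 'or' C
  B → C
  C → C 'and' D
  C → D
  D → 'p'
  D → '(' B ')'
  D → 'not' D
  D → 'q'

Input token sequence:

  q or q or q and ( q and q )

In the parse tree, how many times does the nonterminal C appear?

[B [B [B [C [D q]]] or [C [D q]]] or [C [C [D q]] and [D ( [B [C [C [D q]] and [D q]]] )]]]

6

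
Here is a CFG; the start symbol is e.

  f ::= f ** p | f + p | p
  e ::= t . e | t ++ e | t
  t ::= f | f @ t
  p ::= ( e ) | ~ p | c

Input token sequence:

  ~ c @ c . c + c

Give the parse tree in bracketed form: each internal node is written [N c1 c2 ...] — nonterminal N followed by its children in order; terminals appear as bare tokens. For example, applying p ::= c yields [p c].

e
t . e
f @ t . e
p @ t . e
~ p @ t . e
~ c @ t . e
~ c @ f . e
~ c @ p . e
~ c @ c . e
~ c @ c . t
~ c @ c . f
~ c @ c . f + p
~ c @ c . p + p
~ c @ c . c + p
~ c @ c . c + c

[e [t [f [p ~ [p c]]] @ [t [f [p c]]]] . [e [t [f [f [p c]] + [p c]]]]]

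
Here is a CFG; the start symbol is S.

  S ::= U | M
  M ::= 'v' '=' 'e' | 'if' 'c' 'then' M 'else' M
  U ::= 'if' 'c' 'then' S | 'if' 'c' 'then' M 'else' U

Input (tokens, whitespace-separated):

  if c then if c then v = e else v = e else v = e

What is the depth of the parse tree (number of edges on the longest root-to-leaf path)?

4

[S [M if c then [M if c then [M v = e] else [M v = e]] else [M v = e]]]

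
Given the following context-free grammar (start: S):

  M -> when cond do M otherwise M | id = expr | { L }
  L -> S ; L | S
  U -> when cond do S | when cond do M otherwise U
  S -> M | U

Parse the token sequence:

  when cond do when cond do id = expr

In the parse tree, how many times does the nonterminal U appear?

2

[S [U when cond do [S [U when cond do [S [M id = expr]]]]]]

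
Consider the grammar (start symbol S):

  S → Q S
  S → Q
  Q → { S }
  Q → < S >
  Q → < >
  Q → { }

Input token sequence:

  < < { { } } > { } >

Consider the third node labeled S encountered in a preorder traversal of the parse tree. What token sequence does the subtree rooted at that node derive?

[S [Q < [S [Q < [S [Q { [S [Q { }]] }]] >] [S [Q { }]]] >]]

{ { } }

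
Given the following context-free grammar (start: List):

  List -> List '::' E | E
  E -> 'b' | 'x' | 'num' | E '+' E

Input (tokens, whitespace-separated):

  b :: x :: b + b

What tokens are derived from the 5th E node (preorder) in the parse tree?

b

[List [List [List [E b]] :: [E x]] :: [E [E b] + [E b]]]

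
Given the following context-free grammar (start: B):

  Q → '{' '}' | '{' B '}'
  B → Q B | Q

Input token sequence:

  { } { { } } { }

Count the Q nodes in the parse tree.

4

[B [Q { }] [B [Q { [B [Q { }]] }] [B [Q { }]]]]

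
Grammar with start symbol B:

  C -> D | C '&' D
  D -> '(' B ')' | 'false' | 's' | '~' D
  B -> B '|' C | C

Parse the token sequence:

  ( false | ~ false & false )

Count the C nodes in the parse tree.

4

[B [C [D ( [B [B [C [D false]]] | [C [C [D ~ [D false]]] & [D false]]] )]]]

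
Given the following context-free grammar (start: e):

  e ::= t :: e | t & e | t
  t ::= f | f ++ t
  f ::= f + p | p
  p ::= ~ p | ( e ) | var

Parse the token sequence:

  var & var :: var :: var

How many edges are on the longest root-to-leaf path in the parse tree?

[e [t [f [p var]]] & [e [t [f [p var]]] :: [e [t [f [p var]]] :: [e [t [f [p var]]]]]]]

7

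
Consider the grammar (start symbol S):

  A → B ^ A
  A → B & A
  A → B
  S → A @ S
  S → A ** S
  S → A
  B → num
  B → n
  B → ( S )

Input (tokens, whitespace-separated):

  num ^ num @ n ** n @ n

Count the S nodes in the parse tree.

[S [A [B num] ^ [A [B num]]] @ [S [A [B n]] ** [S [A [B n]] @ [S [A [B n]]]]]]

4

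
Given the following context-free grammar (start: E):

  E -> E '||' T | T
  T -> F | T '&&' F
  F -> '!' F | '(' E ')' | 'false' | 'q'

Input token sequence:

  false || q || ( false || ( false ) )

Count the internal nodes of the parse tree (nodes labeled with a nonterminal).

18

[E [E [E [T [F false]]] || [T [F q]]] || [T [F ( [E [E [T [F false]]] || [T [F ( [E [T [F false]]] )]]] )]]]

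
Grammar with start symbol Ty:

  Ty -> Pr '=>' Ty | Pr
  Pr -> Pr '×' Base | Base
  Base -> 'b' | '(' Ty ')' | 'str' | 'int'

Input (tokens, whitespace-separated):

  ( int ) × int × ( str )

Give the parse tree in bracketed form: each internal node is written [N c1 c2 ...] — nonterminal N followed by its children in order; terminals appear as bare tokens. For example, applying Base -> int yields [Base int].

Ty
Pr
Pr × Base
Pr × Base × Base
Base × Base × Base
( Ty ) × Base × Base
( Pr ) × Base × Base
( Base ) × Base × Base
( int ) × Base × Base
( int ) × int × Base
( int ) × int × ( Ty )
( int ) × int × ( Pr )
( int ) × int × ( Base )
( int ) × int × ( str )

[Ty [Pr [Pr [Pr [Base ( [Ty [Pr [Base int]]] )]] × [Base int]] × [Base ( [Ty [Pr [Base str]]] )]]]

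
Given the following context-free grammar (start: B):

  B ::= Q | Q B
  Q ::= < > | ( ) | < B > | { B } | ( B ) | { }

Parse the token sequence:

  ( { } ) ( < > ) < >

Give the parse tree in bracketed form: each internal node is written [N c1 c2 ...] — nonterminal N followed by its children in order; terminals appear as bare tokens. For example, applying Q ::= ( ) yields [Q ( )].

B
Q B
( B ) B
( Q ) B
( { } ) B
( { } ) Q B
( { } ) ( B ) B
( { } ) ( Q ) B
( { } ) ( < > ) B
( { } ) ( < > ) Q
( { } ) ( < > ) < >

[B [Q ( [B [Q { }]] )] [B [Q ( [B [Q < >]] )] [B [Q < >]]]]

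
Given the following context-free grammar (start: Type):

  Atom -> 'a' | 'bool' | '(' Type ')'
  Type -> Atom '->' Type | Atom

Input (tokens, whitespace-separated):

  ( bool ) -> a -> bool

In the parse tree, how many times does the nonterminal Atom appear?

[Type [Atom ( [Type [Atom bool]] )] -> [Type [Atom a] -> [Type [Atom bool]]]]

4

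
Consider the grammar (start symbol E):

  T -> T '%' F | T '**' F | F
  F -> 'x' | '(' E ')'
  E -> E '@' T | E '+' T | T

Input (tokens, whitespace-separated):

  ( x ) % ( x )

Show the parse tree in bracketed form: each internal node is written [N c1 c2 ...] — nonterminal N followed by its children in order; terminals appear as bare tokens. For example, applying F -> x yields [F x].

E
T
T % F
F % F
( E ) % F
( T ) % F
( F ) % F
( x ) % F
( x ) % ( E )
( x ) % ( T )
( x ) % ( F )
( x ) % ( x )

[E [T [T [F ( [E [T [F x]]] )]] % [F ( [E [T [F x]]] )]]]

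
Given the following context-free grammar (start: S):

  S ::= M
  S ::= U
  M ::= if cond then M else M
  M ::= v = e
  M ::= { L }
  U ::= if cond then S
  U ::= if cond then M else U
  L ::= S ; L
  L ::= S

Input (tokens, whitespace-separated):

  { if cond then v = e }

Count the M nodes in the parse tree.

[S [M { [L [S [U if cond then [S [M v = e]]]]] }]]

2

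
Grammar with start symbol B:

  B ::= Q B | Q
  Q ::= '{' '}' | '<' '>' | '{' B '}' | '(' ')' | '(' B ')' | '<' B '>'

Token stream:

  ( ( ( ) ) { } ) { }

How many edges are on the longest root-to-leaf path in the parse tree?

[B [Q ( [B [Q ( [B [Q ( )]] )] [B [Q { }]]] )] [B [Q { }]]]

6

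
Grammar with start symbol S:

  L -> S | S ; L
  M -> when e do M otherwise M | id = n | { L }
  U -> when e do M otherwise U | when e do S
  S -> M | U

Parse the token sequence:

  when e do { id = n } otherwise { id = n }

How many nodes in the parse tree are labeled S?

3

[S [M when e do [M { [L [S [M id = n]]] }] otherwise [M { [L [S [M id = n]]] }]]]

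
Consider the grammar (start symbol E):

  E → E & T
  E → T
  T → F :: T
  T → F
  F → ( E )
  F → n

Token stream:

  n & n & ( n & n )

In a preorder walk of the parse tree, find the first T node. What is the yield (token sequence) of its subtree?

[E [E [E [T [F n]]] & [T [F n]]] & [T [F ( [E [E [T [F n]]] & [T [F n]]] )]]]

n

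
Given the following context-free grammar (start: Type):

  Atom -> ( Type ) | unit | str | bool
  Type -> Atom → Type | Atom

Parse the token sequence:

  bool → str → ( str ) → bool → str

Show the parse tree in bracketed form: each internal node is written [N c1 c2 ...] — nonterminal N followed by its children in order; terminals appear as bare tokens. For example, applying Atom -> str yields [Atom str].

[Type [Atom bool] → [Type [Atom str] → [Type [Atom ( [Type [Atom str]] )] → [Type [Atom bool] → [Type [Atom str]]]]]]

Type
Atom → Type
bool → Type
bool → Atom → Type
bool → str → Type
bool → str → Atom → Type
bool → str → ( Type ) → Type
bool → str → ( Atom ) → Type
bool → str → ( str ) → Type
bool → str → ( str ) → Atom → Type
bool → str → ( str ) → bool → Type
bool → str → ( str ) → bool → Atom
bool → str → ( str ) → bool → str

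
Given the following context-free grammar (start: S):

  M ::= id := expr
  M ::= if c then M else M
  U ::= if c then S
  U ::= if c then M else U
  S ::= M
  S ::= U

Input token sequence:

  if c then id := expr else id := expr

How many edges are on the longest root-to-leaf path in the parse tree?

[S [M if c then [M id := expr] else [M id := expr]]]

3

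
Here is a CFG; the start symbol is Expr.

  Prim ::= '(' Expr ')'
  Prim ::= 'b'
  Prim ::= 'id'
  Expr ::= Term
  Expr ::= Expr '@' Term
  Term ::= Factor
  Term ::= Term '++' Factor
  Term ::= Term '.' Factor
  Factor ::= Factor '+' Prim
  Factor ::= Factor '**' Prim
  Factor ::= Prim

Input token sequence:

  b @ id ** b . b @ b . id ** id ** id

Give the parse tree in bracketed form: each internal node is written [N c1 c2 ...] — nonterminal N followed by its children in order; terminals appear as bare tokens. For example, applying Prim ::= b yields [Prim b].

[Expr [Expr [Expr [Term [Factor [Prim b]]]] @ [Term [Term [Factor [Factor [Prim id]] ** [Prim b]]] . [Factor [Prim b]]]] @ [Term [Term [Factor [Prim b]]] . [Factor [Factor [Factor [Prim id]] ** [Prim id]] ** [Prim id]]]]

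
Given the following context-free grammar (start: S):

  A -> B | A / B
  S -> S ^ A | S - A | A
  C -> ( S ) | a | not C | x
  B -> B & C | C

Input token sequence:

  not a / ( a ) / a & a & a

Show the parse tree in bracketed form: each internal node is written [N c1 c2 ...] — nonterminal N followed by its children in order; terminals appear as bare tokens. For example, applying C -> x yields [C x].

S
A
A / B
A / B / B
B / B / B
C / B / B
not C / B / B
not a / B / B
not a / C / B
not a / ( S ) / B
not a / ( A ) / B
not a / ( B ) / B
not a / ( C ) / B
not a / ( a ) / B
not a / ( a ) / B & C
not a / ( a ) / B & C & C
not a / ( a ) / C & C & C
not a / ( a ) / a & C & C
not a / ( a ) / a & a & C
not a / ( a ) / a & a & a

[S [A [A [A [B [C not [C a]]]] / [B [C ( [S [A [B [C a]]]] )]]] / [B [B [B [C a]] & [C a]] & [C a]]]]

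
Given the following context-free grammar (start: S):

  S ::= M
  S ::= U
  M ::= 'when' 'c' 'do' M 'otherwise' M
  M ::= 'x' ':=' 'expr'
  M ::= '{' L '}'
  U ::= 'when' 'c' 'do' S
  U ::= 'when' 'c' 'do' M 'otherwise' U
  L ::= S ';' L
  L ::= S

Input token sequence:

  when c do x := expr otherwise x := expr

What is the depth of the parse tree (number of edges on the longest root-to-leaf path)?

[S [M when c do [M x := expr] otherwise [M x := expr]]]

3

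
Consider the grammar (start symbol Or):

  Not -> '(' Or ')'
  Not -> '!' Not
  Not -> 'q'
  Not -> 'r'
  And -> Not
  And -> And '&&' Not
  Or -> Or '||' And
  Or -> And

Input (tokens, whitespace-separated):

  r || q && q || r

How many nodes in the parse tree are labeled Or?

[Or [Or [Or [And [Not r]]] || [And [And [Not q]] && [Not q]]] || [And [Not r]]]

3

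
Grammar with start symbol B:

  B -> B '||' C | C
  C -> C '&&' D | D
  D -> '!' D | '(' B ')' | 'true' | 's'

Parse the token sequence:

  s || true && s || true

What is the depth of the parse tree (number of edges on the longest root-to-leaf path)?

5

[B [B [B [C [D s]]] || [C [C [D true]] && [D s]]] || [C [D true]]]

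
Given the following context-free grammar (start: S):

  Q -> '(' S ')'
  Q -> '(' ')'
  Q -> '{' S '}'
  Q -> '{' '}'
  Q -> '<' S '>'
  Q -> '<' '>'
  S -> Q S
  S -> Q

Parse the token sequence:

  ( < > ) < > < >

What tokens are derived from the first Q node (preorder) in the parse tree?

[S [Q ( [S [Q < >]] )] [S [Q < >] [S [Q < >]]]]

( < > )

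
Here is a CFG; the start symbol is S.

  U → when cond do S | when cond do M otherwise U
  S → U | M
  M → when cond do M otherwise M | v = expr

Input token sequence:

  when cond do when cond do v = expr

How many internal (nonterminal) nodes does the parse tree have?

[S [U when cond do [S [U when cond do [S [M v = expr]]]]]]

6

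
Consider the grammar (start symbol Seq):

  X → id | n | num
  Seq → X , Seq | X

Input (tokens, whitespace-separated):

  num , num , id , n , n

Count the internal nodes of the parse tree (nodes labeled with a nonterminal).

10

[Seq [X num] , [Seq [X num] , [Seq [X id] , [Seq [X n] , [Seq [X n]]]]]]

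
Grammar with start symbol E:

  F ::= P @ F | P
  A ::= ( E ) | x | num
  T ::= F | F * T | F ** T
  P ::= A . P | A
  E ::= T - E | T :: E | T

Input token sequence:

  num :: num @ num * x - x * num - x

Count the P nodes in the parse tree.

[E [T [F [P [A num]]]] :: [E [T [F [P [A num]] @ [F [P [A num]]]] * [T [F [P [A x]]]]] - [E [T [F [P [A x]]] * [T [F [P [A num]]]]] - [E [T [F [P [A x]]]]]]]]

7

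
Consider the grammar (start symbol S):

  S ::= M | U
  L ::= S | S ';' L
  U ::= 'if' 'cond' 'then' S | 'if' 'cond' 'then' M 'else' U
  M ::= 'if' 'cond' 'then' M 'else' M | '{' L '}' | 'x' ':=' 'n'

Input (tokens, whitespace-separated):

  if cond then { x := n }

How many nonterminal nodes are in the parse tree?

[S [U if cond then [S [M { [L [S [M x := n]]] }]]]]

7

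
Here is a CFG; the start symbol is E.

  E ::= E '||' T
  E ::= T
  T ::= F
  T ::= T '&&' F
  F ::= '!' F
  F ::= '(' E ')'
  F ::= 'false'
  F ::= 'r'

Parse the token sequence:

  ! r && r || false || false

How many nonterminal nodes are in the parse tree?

12

[E [E [E [T [T [F ! [F r]]] && [F r]]] || [T [F false]]] || [T [F false]]]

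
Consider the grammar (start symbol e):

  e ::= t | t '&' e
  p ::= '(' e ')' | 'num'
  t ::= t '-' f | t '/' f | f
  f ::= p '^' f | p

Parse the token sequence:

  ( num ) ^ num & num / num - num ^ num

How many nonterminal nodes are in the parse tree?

[e [t [f [p ( [e [t [f [p num]]]] )] ^ [f [p num]]]] & [e [t [t [t [f [p num]]] / [f [p num]]] - [f [p num] ^ [f [p num]]]]]]

22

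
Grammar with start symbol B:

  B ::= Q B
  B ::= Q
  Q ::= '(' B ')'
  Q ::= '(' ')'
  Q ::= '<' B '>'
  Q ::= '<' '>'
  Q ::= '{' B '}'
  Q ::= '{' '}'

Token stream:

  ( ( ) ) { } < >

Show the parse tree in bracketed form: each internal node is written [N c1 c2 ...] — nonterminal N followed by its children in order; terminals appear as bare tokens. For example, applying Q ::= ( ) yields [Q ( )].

[B [Q ( [B [Q ( )]] )] [B [Q { }] [B [Q < >]]]]

B
Q B
( B ) B
( Q ) B
( ( ) ) B
( ( ) ) Q B
( ( ) ) { } B
( ( ) ) { } Q
( ( ) ) { } < >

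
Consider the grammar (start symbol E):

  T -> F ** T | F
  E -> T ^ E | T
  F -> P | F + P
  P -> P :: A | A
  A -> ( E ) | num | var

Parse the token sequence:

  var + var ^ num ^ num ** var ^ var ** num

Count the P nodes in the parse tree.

[E [T [F [F [P [A var]]] + [P [A var]]]] ^ [E [T [F [P [A num]]]] ^ [E [T [F [P [A num]]] ** [T [F [P [A var]]]]] ^ [E [T [F [P [A var]]] ** [T [F [P [A num]]]]]]]]]

7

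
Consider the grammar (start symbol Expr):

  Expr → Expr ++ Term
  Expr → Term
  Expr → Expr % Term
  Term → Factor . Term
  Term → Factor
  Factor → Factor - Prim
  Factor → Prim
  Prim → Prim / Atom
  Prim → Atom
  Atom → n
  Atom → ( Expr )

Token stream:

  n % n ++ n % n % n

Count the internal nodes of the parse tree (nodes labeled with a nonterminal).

25

[Expr [Expr [Expr [Expr [Expr [Term [Factor [Prim [Atom n]]]]] % [Term [Factor [Prim [Atom n]]]]] ++ [Term [Factor [Prim [Atom n]]]]] % [Term [Factor [Prim [Atom n]]]]] % [Term [Factor [Prim [Atom n]]]]]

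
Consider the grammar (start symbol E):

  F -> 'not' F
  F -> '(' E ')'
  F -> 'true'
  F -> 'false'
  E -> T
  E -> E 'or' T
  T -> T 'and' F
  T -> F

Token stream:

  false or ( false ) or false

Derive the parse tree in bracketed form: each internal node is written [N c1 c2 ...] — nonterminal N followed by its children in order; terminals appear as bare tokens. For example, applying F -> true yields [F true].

E
E or T
E or T or T
T or T or T
F or T or T
false or T or T
false or F or T
false or ( E ) or T
false or ( T ) or T
false or ( F ) or T
false or ( false ) or T
false or ( false ) or F
false or ( false ) or false

[E [E [E [T [F false]]] or [T [F ( [E [T [F false]]] )]]] or [T [F false]]]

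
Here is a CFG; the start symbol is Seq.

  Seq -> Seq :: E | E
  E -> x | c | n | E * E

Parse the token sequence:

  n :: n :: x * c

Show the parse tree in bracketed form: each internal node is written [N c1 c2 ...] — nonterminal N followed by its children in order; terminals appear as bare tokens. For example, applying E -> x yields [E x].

[Seq [Seq [Seq [E n]] :: [E n]] :: [E [E x] * [E c]]]

Seq
Seq :: E
Seq :: E :: E
E :: E :: E
n :: E :: E
n :: n :: E
n :: n :: E * E
n :: n :: x * E
n :: n :: x * c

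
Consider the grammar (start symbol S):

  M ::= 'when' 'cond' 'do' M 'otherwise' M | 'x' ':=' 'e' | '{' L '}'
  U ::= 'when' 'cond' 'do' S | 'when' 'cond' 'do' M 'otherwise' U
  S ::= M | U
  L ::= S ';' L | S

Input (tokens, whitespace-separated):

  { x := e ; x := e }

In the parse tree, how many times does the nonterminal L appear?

[S [M { [L [S [M x := e]] ; [L [S [M x := e]]]] }]]

2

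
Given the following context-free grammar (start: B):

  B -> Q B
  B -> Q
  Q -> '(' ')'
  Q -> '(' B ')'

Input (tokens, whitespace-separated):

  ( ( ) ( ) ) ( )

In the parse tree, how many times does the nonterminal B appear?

4

[B [Q ( [B [Q ( )] [B [Q ( )]]] )] [B [Q ( )]]]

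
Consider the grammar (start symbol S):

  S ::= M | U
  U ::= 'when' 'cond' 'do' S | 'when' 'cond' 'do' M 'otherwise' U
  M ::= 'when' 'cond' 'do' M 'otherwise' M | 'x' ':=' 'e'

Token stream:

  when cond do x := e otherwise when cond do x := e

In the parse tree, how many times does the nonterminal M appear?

2

[S [U when cond do [M x := e] otherwise [U when cond do [S [M x := e]]]]]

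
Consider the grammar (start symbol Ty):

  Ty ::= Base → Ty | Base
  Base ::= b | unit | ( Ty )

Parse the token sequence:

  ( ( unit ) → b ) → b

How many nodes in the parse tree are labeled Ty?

5

[Ty [Base ( [Ty [Base ( [Ty [Base unit]] )] → [Ty [Base b]]] )] → [Ty [Base b]]]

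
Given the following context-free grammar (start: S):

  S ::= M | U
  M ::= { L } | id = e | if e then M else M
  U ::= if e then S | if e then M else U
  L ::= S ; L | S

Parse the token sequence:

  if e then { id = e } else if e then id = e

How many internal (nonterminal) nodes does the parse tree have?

9

[S [U if e then [M { [L [S [M id = e]]] }] else [U if e then [S [M id = e]]]]]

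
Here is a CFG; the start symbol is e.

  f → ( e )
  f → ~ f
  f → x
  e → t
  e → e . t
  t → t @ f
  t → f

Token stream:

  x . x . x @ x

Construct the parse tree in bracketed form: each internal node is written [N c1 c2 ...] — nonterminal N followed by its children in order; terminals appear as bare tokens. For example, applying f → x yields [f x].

[e [e [e [t [f x]]] . [t [f x]]] . [t [t [f x]] @ [f x]]]

e
e . t
e . t . t
t . t . t
f . t . t
x . t . t
x . f . t
x . x . t
x . x . t @ f
x . x . f @ f
x . x . x @ f
x . x . x @ x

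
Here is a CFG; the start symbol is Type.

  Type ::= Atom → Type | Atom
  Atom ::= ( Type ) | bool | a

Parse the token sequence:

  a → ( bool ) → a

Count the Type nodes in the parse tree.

4

[Type [Atom a] → [Type [Atom ( [Type [Atom bool]] )] → [Type [Atom a]]]]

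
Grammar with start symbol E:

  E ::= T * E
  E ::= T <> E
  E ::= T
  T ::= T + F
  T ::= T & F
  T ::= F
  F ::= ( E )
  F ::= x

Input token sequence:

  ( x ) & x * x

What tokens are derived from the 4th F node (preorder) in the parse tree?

x

[E [T [T [F ( [E [T [F x]]] )]] & [F x]] * [E [T [F x]]]]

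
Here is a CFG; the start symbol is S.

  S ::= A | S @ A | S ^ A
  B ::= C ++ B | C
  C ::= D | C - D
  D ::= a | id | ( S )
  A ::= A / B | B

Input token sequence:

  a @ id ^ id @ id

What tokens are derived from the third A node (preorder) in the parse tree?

[S [S [S [S [A [B [C [D a]]]]] @ [A [B [C [D id]]]]] ^ [A [B [C [D id]]]]] @ [A [B [C [D id]]]]]

id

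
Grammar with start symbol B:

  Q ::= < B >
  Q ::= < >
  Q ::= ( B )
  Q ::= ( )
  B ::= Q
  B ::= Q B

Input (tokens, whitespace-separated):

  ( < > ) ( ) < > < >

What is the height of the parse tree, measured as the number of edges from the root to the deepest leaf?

5

[B [Q ( [B [Q < >]] )] [B [Q ( )] [B [Q < >] [B [Q < >]]]]]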